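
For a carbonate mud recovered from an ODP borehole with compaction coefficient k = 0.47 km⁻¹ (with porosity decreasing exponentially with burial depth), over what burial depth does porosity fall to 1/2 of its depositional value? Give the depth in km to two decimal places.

1.47 km

φ/φ₀ = 1/2 ⇒ exp(−k·z) = 1/2 ⇒ z = ln(2) / k
z = 0.6931 / 0.47 = 1.475 km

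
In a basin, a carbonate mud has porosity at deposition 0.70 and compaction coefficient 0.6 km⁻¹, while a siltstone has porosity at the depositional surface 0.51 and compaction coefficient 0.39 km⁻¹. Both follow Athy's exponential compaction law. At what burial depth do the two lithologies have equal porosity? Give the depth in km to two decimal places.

1.51 km

Set phi₀ₐ e^(−cₐZ) = phi₀ᵦ e^(−cᵦZ) ⇒ ln(phi₀ₐ/phi₀ᵦ) = (cₐ − cᵦ)·Z
Z = ln(0.7/0.51) / (0.6 − 0.39) = 0.3167 / 0.21 = 1.508 km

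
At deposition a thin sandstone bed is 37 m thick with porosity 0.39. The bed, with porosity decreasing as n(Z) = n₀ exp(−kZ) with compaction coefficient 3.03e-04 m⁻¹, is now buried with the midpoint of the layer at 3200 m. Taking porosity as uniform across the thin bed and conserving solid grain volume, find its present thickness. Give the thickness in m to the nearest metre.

Working in km (1 km = 1000 m; k in km⁻¹ = k in m⁻¹ × 1000):
Porosity at 3.2 km: n = 0.39·exp(−0.303×3.2) = 0.1479
Solid-volume conservation: h(1−n) = h₀(1−n₀) ⇒ h = h₀·(1−n₀)/(1−n)
h = 0.037 × (1 − 0.39)/(1 − 0.1479) = 0.037 × 0.7159 = 0.0265 km

26 m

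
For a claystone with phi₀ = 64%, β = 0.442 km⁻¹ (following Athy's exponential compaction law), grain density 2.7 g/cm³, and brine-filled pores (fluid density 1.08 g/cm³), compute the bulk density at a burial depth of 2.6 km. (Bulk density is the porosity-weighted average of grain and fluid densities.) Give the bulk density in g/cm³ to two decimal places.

2.37 g/cm³

Porosity at depth: phi = 0.64·exp(−0.442×2.6) = 0.64×0.3169 = 0.2028
Bulk density: ρ_b = (1−phi)ρ_g + phi·ρ_f = 0.7972×2.7 + 0.2028×1.08
       = 2.152 + 0.219 = 2.371 g/cm³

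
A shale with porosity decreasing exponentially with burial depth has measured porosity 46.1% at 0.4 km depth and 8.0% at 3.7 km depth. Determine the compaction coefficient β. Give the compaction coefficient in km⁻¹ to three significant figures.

0.531 km⁻¹

Athy: φ(z) = φ₀ e^(−βz) ⇒ φ₁/φ₂ = e^{β(z₂−z₁)} ⇒ β = ln(φ₁/φ₂)/(z₂−z₁)
β = ln(0.461/0.08) / (3.7 − 0.4) = ln(5.763) / 3.3 = 1.7514 / 3.3 = 0.5307 km⁻¹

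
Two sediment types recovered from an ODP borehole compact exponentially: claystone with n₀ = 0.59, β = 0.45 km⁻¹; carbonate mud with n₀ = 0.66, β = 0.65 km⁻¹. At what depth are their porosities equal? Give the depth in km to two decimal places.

Set n₀ₐ e^(−βₐZ) = n₀ᵦ e^(−βᵦZ) ⇒ ln(n₀ₐ/n₀ᵦ) = (βₐ − βᵦ)·Z
Z = ln(0.59/0.66) / (0.45 − 0.65) = -0.1121 / -0.2 = 0.561 km

0.56 km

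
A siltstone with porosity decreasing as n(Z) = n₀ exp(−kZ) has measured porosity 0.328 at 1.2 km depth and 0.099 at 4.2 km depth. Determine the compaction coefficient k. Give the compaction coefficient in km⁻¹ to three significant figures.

Athy: n(Z) = n₀ e^(−kZ) ⇒ n₁/n₂ = e^{k(Z₂−Z₁)} ⇒ k = ln(n₁/n₂)/(Z₂−Z₁)
k = ln(0.328/0.099) / (4.2 − 1.2) = ln(3.313) / 3 = 1.1979 / 3 = 0.3993 km⁻¹

0.399 km⁻¹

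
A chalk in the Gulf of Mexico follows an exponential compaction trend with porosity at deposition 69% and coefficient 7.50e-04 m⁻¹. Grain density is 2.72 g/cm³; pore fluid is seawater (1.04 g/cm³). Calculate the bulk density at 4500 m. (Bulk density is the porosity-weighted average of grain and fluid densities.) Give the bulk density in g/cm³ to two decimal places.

2.68 g/cm³

Working in km (1 km = 1000 m; k in km⁻¹ = k in m⁻¹ × 1000):
Porosity at depth: φ = 0.69·exp(−0.75×4.5) = 0.69×0.0342 = 0.0236
Bulk density: ρ_b = (1−φ)ρ_g + φ·ρ_f = 0.9764×2.72 + 0.0236×1.04
       = 2.656 + 0.025 = 2.680 g/cm³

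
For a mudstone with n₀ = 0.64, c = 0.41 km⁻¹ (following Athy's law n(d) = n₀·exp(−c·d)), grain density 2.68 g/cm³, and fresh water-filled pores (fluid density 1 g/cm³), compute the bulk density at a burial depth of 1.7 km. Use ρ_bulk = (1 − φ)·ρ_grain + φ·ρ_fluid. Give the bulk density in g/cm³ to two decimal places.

Porosity at depth: n = 0.64·exp(−0.41×1.7) = 0.64×0.4981 = 0.3188
Bulk density: ρ_b = (1−n)ρ_g + n·ρ_f = 0.6812×2.68 + 0.3188×1
       = 1.826 + 0.319 = 2.144 g/cm³

2.14 g/cm³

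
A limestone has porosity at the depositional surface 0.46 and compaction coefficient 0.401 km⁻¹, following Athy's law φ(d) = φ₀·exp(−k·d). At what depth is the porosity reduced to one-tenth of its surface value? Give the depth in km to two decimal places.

φ/φ₀ = 1/10 ⇒ exp(−k·d) = 1/10 ⇒ d = ln(10) / k
d = 2.3026 / 0.401 = 5.742 km

5.74 km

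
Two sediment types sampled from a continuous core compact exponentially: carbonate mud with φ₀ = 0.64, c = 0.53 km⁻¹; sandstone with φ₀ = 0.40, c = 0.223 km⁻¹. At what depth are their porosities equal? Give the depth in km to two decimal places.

1.53 km

Set φ₀ₐ e^(−cₐZ) = φ₀ᵦ e^(−cᵦZ) ⇒ ln(φ₀ₐ/φ₀ᵦ) = (cₐ − cᵦ)·Z
Z = ln(0.64/0.4) / (0.53 − 0.223) = 0.4700 / 0.307 = 1.531 km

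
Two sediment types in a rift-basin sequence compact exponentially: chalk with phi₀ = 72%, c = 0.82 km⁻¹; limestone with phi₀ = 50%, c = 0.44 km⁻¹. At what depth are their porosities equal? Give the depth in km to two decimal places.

Set phi₀ₐ e^(−cₐd) = phi₀ᵦ e^(−cᵦd) ⇒ ln(phi₀ₐ/phi₀ᵦ) = (cₐ − cᵦ)·d
d = ln(0.72/0.5) / (0.82 − 0.44) = 0.3646 / 0.38 = 0.960 km

0.96 km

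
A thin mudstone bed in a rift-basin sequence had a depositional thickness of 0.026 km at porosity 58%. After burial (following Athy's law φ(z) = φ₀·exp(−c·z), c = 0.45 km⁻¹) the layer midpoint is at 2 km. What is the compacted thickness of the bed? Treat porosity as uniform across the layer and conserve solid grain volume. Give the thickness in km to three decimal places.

Porosity at 2 km: φ = 0.58·exp(−0.45×2) = 0.2358
Solid-volume conservation: h(1−φ) = h₀(1−φ₀) ⇒ h = h₀·(1−φ₀)/(1−φ)
h = 0.026 × (1 − 0.58)/(1 − 0.2358) = 0.026 × 0.5496 = 0.0143 km

0.014 km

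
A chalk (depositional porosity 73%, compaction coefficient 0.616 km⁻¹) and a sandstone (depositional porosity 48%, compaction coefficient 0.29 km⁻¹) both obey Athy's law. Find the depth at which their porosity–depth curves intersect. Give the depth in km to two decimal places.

1.29 km

Set n₀ₐ e^(−βₐz) = n₀ᵦ e^(−βᵦz) ⇒ ln(n₀ₐ/n₀ᵦ) = (βₐ − βᵦ)·z
z = ln(0.73/0.48) / (0.616 − 0.29) = 0.4193 / 0.326 = 1.286 km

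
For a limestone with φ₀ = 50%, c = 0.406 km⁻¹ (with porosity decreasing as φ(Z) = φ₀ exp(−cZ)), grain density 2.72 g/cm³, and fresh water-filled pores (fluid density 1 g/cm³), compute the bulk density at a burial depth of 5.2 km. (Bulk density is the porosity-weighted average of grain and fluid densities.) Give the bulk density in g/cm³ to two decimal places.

Porosity at depth: φ = 0.5·exp(−0.406×5.2) = 0.5×0.1211 = 0.0605
Bulk density: ρ_b = (1−φ)ρ_g + φ·ρ_f = 0.9395×2.72 + 0.0605×1
       = 2.555 + 0.061 = 2.616 g/cm³

2.62 g/cm³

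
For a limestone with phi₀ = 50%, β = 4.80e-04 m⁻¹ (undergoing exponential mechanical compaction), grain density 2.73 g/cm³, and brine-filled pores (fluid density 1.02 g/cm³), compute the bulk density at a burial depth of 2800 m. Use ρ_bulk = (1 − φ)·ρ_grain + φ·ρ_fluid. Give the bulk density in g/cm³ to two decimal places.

2.51 g/cm³

Working in km (1 km = 1000 m; β in km⁻¹ = β in m⁻¹ × 1000):
Porosity at depth: phi = 0.5·exp(−0.48×2.8) = 0.5×0.2608 = 0.1304
Bulk density: ρ_b = (1−phi)ρ_g + phi·ρ_f = 0.8696×2.73 + 0.1304×1.02
       = 2.374 + 0.133 = 2.507 g/cm³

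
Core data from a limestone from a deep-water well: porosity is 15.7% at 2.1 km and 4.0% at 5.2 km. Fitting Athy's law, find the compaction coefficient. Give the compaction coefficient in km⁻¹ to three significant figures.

Athy: n(z) = n₀ e^(−kz) ⇒ n₁/n₂ = e^{k(z₂−z₁)} ⇒ k = ln(n₁/n₂)/(z₂−z₁)
k = ln(0.157/0.04) / (5.2 − 2.1) = ln(3.925) / 3.1 = 1.3674 / 3.1 = 0.4411 km⁻¹

0.441 km⁻¹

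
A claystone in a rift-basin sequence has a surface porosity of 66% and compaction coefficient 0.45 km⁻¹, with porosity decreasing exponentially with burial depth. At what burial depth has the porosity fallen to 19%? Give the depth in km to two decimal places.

Invert Athy's law: Z = ln(n₀/n) / c
Z = ln(0.66/0.19) / 0.45 = ln(3.474) / 0.45 = 1.2452 / 0.45 = 2.767 km

2.77 km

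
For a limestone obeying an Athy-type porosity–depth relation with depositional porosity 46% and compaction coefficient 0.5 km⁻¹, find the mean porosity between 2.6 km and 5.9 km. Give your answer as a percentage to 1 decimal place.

6.1%

⟨φ⟩ = (1/(Z₂−Z₁)) ∫ φ₀ e^(−kZ) dZ = φ₀·(e^(−k·Z₁) − e^(−k·Z₂)) / (k·(Z₂−Z₁))
e^(−0.5×2.6) = 0.2725; e^(−0.5×5.9) = 0.0523
⟨φ⟩ = 0.46 × (0.2725 − 0.0523) / (0.5 × 3.3) = 0.46 × 0.1334 = 0.0614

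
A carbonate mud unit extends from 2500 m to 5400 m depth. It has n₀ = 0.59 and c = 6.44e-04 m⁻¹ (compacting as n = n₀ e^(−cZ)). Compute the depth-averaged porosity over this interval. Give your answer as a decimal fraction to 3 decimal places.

0.053

Working in km (1 km = 1000 m; c in km⁻¹ = c in m⁻¹ × 1000):
⟨n⟩ = (1/(Z₂−Z₁)) ∫ n₀ e^(−cZ) dZ = n₀·(e^(−c·Z₁) − e^(−c·Z₂)) / (c·(Z₂−Z₁))
e^(−0.644×2.5) = 0.1999; e^(−0.644×5.4) = 0.0309
⟨n⟩ = 0.59 × (0.1999 − 0.0309) / (0.644 × 2.9) = 0.59 × 0.0905 = 0.0534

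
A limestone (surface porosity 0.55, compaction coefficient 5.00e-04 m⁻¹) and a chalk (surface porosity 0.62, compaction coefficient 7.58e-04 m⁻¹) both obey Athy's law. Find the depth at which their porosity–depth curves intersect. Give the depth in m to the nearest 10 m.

460 m

Working in km (1 km = 1000 m; β in km⁻¹ = β in m⁻¹ × 1000):
Set phi₀ₐ e^(−βₐz) = phi₀ᵦ e^(−βᵦz) ⇒ ln(phi₀ₐ/phi₀ᵦ) = (βₐ − βᵦ)·z
z = ln(0.55/0.62) / (0.5 − 0.758) = -0.1198 / -0.258 = 0.464 km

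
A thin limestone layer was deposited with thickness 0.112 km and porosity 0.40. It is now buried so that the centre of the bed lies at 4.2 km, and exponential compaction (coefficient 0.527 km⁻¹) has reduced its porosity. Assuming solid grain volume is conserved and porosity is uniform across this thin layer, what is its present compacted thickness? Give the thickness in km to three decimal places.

0.070 km

Porosity at 4.2 km: φ = 0.4·exp(−0.527×4.2) = 0.0437
Solid-volume conservation: h(1−φ) = h₀(1−φ₀) ⇒ h = h₀·(1−φ₀)/(1−φ)
h = 0.112 × (1 − 0.4)/(1 − 0.0437) = 0.112 × 0.6274 = 0.0703 km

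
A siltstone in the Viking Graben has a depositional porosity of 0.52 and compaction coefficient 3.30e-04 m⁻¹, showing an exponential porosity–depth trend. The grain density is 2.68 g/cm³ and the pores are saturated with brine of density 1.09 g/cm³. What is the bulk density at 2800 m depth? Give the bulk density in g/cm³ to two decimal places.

2.35 g/cm³

Working in km (1 km = 1000 m; k in km⁻¹ = k in m⁻¹ × 1000):
Porosity at depth: phi = 0.52·exp(−0.33×2.8) = 0.52×0.3969 = 0.2064
Bulk density: ρ_b = (1−phi)ρ_g + phi·ρ_f = 0.7936×2.68 + 0.2064×1.09
       = 2.127 + 0.225 = 2.352 g/cm³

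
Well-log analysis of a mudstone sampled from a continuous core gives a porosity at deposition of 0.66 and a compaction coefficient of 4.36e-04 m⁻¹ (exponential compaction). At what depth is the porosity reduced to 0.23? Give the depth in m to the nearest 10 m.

Working in km (1 km = 1000 m; c in km⁻¹ = c in m⁻¹ × 1000):
Invert Athy's law: z = ln(phi₀/phi) / c
z = ln(0.66/0.23) / 0.436 = ln(2.87) / 0.436 = 1.0542 / 0.436 = 2.418 km

2420 m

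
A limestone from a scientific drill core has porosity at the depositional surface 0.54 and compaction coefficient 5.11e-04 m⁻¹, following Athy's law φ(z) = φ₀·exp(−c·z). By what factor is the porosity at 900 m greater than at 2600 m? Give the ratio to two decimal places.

2.38

Working in km (1 km = 1000 m; c in km⁻¹ = c in m⁻¹ × 1000):
φ(z₁)/φ(z₂) = e^(−c·z₁)/e^(−c·z₂) = e^{c(z₂−z₁)}
= exp(0.511 × 1.7) = exp(0.8687) = 2.3838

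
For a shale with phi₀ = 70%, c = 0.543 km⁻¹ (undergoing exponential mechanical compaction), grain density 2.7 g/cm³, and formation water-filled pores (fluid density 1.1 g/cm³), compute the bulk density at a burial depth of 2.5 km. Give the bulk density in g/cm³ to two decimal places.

2.41 g/cm³

Porosity at depth: phi = 0.7·exp(−0.543×2.5) = 0.7×0.2573 = 0.1801
Bulk density: ρ_b = (1−phi)ρ_g + phi·ρ_f = 0.8199×2.7 + 0.1801×1.1
       = 2.214 + 0.198 = 2.412 g/cm³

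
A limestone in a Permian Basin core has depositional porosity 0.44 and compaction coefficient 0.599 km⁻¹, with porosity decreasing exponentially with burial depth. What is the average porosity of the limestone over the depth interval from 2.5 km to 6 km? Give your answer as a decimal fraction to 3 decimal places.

0.041

⟨phi⟩ = (1/(Z₂−Z₁)) ∫ phi₀ e^(−kZ) dZ = phi₀·(e^(−k·Z₁) − e^(−k·Z₂)) / (k·(Z₂−Z₁))
e^(−0.599×2.5) = 0.2237; e^(−0.599×6) = 0.0275
⟨phi⟩ = 0.44 × (0.2237 − 0.0275) / (0.599 × 3.5) = 0.44 × 0.0936 = 0.0412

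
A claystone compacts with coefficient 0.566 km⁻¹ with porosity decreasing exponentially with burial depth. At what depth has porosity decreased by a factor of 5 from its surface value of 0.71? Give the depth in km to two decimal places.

n/n₀ = 1/5 ⇒ exp(−c·z) = 1/5 ⇒ z = ln(5) / c
z = 1.6094 / 0.566 = 2.844 km

2.84 km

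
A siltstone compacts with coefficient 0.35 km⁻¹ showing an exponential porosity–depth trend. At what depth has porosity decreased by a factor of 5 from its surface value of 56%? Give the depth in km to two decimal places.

phi/phi₀ = 1/5 ⇒ exp(−c·z) = 1/5 ⇒ z = ln(5) / c
z = 1.6094 / 0.35 = 4.598 km

4.60 km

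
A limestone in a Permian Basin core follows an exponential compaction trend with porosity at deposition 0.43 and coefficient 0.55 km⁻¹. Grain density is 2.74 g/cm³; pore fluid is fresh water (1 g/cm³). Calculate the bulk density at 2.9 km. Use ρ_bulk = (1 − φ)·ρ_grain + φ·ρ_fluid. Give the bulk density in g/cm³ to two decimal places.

2.59 g/cm³

Porosity at depth: phi = 0.43·exp(−0.55×2.9) = 0.43×0.2029 = 0.0873
Bulk density: ρ_b = (1−phi)ρ_g + phi·ρ_f = 0.9127×2.74 + 0.0873×1
       = 2.501 + 0.087 = 2.588 g/cm³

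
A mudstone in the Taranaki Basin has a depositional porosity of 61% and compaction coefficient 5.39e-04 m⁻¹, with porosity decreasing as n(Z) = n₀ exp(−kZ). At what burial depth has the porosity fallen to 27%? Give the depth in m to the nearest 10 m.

Working in km (1 km = 1000 m; k in km⁻¹ = k in m⁻¹ × 1000):
Invert Athy's law: Z = ln(n₀/n) / k
Z = ln(0.61/0.27) / 0.539 = ln(2.259) / 0.539 = 0.8150 / 0.539 = 1.512 km

1510 m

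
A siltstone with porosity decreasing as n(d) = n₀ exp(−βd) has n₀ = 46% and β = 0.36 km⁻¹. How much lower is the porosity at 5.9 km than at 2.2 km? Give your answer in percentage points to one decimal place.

n(2.2) = 0.46·e^(−0.36×2.2) = 0.2084
n(5.9) = 0.46·e^(−0.36×5.9) = 0.0550
Δn = 0.2084 − 0.0550 = 0.1534

15.3 percentage points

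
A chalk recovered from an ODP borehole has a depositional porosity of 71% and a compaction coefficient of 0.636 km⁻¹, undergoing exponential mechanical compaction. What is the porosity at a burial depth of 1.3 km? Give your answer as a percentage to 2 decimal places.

31.06%

φ = φ₀·exp(−c·Z) = 0.71 × exp(−0.636 × 1.3) = 0.71 × exp(−0.8268)
  = 0.71 × 0.4374 = 0.3106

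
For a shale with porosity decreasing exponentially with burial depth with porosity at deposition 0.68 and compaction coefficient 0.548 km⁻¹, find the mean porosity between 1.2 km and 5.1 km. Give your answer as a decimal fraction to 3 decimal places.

0.145

⟨phi⟩ = (1/(Z₂−Z₁)) ∫ phi₀ e^(−βZ) dZ = phi₀·(e^(−β·Z₁) − e^(−β·Z₂)) / (β·(Z₂−Z₁))
e^(−0.548×1.2) = 0.5181; e^(−0.548×5.1) = 0.0611
⟨phi⟩ = 0.68 × (0.5181 − 0.0611) / (0.548 × 3.9) = 0.68 × 0.2138 = 0.1454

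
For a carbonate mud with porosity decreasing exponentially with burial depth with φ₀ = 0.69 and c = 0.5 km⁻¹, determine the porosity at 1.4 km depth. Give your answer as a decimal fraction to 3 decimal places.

φ = φ₀·exp(−c·Z) = 0.69 × exp(−0.5 × 1.4) = 0.69 × exp(−0.7)
  = 0.69 × 0.4966 = 0.3426

0.343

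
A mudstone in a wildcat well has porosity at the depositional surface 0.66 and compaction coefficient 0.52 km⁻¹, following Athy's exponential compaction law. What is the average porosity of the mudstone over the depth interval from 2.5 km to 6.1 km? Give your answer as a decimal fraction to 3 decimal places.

⟨n⟩ = (1/(Z₂−Z₁)) ∫ n₀ e^(−βZ) dZ = n₀·(e^(−β·Z₁) − e^(−β·Z₂)) / (β·(Z₂−Z₁))
e^(−0.52×2.5) = 0.2725; e^(−0.52×6.1) = 0.0419
⟨n⟩ = 0.66 × (0.2725 − 0.0419) / (0.52 × 3.6) = 0.66 × 0.1232 = 0.0813

0.081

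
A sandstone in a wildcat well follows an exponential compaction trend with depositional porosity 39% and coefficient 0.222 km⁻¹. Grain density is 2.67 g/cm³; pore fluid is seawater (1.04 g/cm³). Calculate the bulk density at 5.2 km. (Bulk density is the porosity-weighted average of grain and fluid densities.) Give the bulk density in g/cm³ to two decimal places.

2.47 g/cm³

Porosity at depth: n = 0.39·exp(−0.222×5.2) = 0.39×0.3152 = 0.1229
Bulk density: ρ_b = (1−n)ρ_g + n·ρ_f = 0.8771×2.67 + 0.1229×1.04
       = 2.342 + 0.128 = 2.470 g/cm³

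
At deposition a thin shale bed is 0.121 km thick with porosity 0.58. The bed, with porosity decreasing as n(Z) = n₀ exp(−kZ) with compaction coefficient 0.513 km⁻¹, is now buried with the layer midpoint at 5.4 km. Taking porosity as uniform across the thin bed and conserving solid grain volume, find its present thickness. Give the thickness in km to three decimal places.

Porosity at 5.4 km: n = 0.58·exp(−0.513×5.4) = 0.0363
Solid-volume conservation: h(1−n) = h₀(1−n₀) ⇒ h = h₀·(1−n₀)/(1−n)
h = 0.121 × (1 − 0.58)/(1 − 0.0363) = 0.121 × 0.4358 = 0.0527 km

0.053 km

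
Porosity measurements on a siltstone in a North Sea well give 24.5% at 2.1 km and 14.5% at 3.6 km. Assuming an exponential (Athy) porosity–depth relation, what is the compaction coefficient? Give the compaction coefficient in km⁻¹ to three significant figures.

Athy: phi(d) = phi₀ e^(−βd) ⇒ phi₁/phi₂ = e^{β(d₂−d₁)} ⇒ β = ln(phi₁/phi₂)/(d₂−d₁)
β = ln(0.245/0.145) / (3.6 − 2.1) = ln(1.69) / 1.5 = 0.5245 / 1.5 = 0.3497 km⁻¹

0.350 km⁻¹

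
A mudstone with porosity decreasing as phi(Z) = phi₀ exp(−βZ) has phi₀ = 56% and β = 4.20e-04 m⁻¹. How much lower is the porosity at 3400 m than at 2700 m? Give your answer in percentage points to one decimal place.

Working in km (1 km = 1000 m; β in km⁻¹ = β in m⁻¹ × 1000):
phi(2.7) = 0.56·e^(−0.42×2.7) = 0.1802
phi(3.4) = 0.56·e^(−0.42×3.4) = 0.1343
Δphi = 0.1802 − 0.1343 = 0.0459

4.6 percentage points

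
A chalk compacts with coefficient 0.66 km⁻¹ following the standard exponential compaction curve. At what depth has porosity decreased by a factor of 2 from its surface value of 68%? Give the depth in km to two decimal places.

φ/φ₀ = 1/2 ⇒ exp(−k·d) = 1/2 ⇒ d = ln(2) / k
d = 0.6931 / 0.66 = 1.050 km

1.05 km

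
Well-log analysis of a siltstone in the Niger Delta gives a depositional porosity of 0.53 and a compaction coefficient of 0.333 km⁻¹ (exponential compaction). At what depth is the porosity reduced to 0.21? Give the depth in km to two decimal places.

2.78 km

Invert Athy's law: z = ln(φ₀/φ) / c
z = ln(0.53/0.21) / 0.333 = ln(2.524) / 0.333 = 0.9258 / 0.333 = 2.780 km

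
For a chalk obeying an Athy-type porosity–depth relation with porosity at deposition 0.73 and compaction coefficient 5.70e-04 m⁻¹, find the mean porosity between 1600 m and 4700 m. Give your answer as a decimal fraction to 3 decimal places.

Working in km (1 km = 1000 m; c in km⁻¹ = c in m⁻¹ × 1000):
⟨φ⟩ = (1/(d₂−d₁)) ∫ φ₀ e^(−cd) dd = φ₀·(e^(−c·d₁) − e^(−c·d₂)) / (c·(d₂−d₁))
e^(−0.57×1.6) = 0.4017; e^(−0.57×4.7) = 0.0686
⟨φ⟩ = 0.73 × (0.4017 − 0.0686) / (0.57 × 3.1) = 0.73 × 0.1885 = 0.1376

0.138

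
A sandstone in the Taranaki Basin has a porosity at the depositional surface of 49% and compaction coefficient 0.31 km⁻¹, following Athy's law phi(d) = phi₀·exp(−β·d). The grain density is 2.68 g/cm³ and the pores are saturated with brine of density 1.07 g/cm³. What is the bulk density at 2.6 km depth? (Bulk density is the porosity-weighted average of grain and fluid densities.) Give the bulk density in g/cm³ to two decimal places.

2.33 g/cm³

Porosity at depth: phi = 0.49·exp(−0.31×2.6) = 0.49×0.4466 = 0.2189
Bulk density: ρ_b = (1−phi)ρ_g + phi·ρ_f = 0.7811×2.68 + 0.2189×1.07
       = 2.093 + 0.234 = 2.328 g/cm³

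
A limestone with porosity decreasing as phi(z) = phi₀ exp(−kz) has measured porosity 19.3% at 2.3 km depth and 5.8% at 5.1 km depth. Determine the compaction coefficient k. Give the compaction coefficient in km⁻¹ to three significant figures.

Athy: phi(z) = phi₀ e^(−kz) ⇒ phi₁/phi₂ = e^{k(z₂−z₁)} ⇒ k = ln(phi₁/phi₂)/(z₂−z₁)
k = ln(0.193/0.058) / (5.1 − 2.3) = ln(3.328) / 2.8 = 1.2022 / 2.8 = 0.4294 km⁻¹

0.429 km⁻¹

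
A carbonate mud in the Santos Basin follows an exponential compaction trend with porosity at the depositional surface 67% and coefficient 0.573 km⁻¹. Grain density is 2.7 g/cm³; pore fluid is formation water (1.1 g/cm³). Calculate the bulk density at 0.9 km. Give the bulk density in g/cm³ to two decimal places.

2.06 g/cm³

Porosity at depth: n = 0.67·exp(−0.573×0.9) = 0.67×0.5971 = 0.4000
Bulk density: ρ_b = (1−n)ρ_g + n·ρ_f = 0.6000×2.7 + 0.4000×1.1
       = 1.620 + 0.440 = 2.060 g/cm³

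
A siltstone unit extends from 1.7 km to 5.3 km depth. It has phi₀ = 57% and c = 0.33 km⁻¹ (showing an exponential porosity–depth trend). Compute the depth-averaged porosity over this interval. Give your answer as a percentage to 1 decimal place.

⟨phi⟩ = (1/(Z₂−Z₁)) ∫ phi₀ e^(−cZ) dZ = phi₀·(e^(−c·Z₁) − e^(−c·Z₂)) / (c·(Z₂−Z₁))
e^(−0.33×1.7) = 0.5706; e^(−0.33×5.3) = 0.1739
⟨phi⟩ = 0.57 × (0.5706 − 0.1739) / (0.33 × 3.6) = 0.57 × 0.3339 = 0.1903

19.0%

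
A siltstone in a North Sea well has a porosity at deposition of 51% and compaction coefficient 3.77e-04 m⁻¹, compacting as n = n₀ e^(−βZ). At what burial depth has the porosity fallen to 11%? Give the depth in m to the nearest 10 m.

Working in km (1 km = 1000 m; β in km⁻¹ = β in m⁻¹ × 1000):
Invert Athy's law: Z = ln(n₀/n) / β
Z = ln(0.51/0.11) / 0.377 = ln(4.636) / 0.377 = 1.5339 / 0.377 = 4.069 km

4070 m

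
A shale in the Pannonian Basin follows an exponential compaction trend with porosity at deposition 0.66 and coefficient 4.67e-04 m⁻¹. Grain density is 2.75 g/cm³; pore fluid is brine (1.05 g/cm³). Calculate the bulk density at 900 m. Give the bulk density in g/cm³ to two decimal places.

2.01 g/cm³

Working in km (1 km = 1000 m; k in km⁻¹ = k in m⁻¹ × 1000):
Porosity at depth: n = 0.66·exp(−0.467×0.9) = 0.66×0.6568 = 0.4335
Bulk density: ρ_b = (1−n)ρ_g + n·ρ_f = 0.5665×2.75 + 0.4335×1.05
       = 1.558 + 0.455 = 2.013 g/cm³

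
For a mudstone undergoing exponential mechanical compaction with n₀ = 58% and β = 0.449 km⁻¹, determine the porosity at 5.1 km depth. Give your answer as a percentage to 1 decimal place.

5.9%

n = n₀·exp(−β·z) = 0.58 × exp(−0.449 × 5.1) = 0.58 × exp(−2.29)
  = 0.58 × 0.1013 = 0.0587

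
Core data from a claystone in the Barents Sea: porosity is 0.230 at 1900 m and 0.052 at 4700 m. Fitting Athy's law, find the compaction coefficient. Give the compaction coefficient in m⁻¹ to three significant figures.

0.000531 m⁻¹

Working in km (1 km = 1000 m; β in km⁻¹ = β in m⁻¹ × 1000):
Athy: phi(d) = phi₀ e^(−βd) ⇒ phi₁/phi₂ = e^{β(d₂−d₁)} ⇒ β = ln(phi₁/phi₂)/(d₂−d₁)
β = ln(0.23/0.052) / (4.7 − 1.9) = ln(4.423) / 2.8 = 1.4868 / 2.8 = 0.531 km⁻¹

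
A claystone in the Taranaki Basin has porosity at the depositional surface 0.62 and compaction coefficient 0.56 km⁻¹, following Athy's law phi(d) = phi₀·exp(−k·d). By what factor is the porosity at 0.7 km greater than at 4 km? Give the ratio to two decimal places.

phi(d₁)/phi(d₂) = e^(−k·d₁)/e^(−k·d₂) = e^{k(d₂−d₁)}
= exp(0.56 × 3.3) = exp(1.848) = 6.3471

6.35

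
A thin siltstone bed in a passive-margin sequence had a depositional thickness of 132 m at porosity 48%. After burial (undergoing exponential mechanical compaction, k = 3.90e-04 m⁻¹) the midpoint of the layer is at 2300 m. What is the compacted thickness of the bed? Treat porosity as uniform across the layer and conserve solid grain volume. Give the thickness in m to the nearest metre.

85 m

Working in km (1 km = 1000 m; k in km⁻¹ = k in m⁻¹ × 1000):
Porosity at 2.3 km: phi = 0.48·exp(−0.39×2.3) = 0.1957
Solid-volume conservation: h(1−phi) = h₀(1−phi₀) ⇒ h = h₀·(1−phi₀)/(1−phi)
h = 0.132 × (1 − 0.48)/(1 − 0.1957) = 0.132 × 0.6466 = 0.0853 km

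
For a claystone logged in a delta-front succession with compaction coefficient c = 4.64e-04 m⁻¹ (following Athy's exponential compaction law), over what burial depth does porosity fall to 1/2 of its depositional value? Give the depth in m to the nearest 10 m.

Working in km (1 km = 1000 m; c in km⁻¹ = c in m⁻¹ × 1000):
φ/φ₀ = 1/2 ⇒ exp(−c·z) = 1/2 ⇒ z = ln(2) / c
z = 0.6931 / 0.464 = 1.494 km

1490 m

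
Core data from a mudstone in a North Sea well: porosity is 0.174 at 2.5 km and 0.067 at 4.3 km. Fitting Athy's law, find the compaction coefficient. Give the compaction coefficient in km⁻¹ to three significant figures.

Athy: phi(d) = phi₀ e^(−cd) ⇒ phi₁/phi₂ = e^{c(d₂−d₁)} ⇒ c = ln(phi₁/phi₂)/(d₂−d₁)
c = ln(0.174/0.067) / (4.3 − 2.5) = ln(2.597) / 1.8 = 0.9544 / 1.8 = 0.5302 km⁻¹

0.530 km⁻¹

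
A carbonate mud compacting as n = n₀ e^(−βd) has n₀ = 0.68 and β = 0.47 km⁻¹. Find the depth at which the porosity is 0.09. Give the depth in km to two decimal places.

4.30 km

Invert Athy's law: d = ln(n₀/n) / β
d = ln(0.68/0.09) / 0.47 = ln(7.556) / 0.47 = 2.0223 / 0.47 = 4.303 km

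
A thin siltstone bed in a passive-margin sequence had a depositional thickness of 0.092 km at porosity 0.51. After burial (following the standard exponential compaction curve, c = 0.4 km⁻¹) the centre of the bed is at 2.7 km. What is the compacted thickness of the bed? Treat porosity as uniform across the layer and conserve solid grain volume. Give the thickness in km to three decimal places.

Porosity at 2.7 km: φ = 0.51·exp(−0.4×2.7) = 0.1732
Solid-volume conservation: h(1−φ) = h₀(1−φ₀) ⇒ h = h₀·(1−φ₀)/(1−φ)
h = 0.092 × (1 − 0.51)/(1 − 0.1732) = 0.092 × 0.5926 = 0.0545 km

0.055 km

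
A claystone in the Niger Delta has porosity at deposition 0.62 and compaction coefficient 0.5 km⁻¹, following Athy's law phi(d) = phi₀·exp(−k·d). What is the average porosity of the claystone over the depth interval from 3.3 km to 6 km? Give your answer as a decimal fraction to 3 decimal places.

⟨phi⟩ = (1/(d₂−d₁)) ∫ phi₀ e^(−kd) dd = phi₀·(e^(−k·d₁) − e^(−k·d₂)) / (k·(d₂−d₁))
e^(−0.5×3.3) = 0.1920; e^(−0.5×6) = 0.0498
⟨phi⟩ = 0.62 × (0.1920 − 0.0498) / (0.5 × 2.7) = 0.62 × 0.1054 = 0.0653

0.065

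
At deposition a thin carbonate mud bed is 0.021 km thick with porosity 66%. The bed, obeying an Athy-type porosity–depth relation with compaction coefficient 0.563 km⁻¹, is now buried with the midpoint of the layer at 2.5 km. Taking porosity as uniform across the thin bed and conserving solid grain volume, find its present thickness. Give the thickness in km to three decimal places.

Porosity at 2.5 km: φ = 0.66·exp(−0.563×2.5) = 0.1615
Solid-volume conservation: h(1−φ) = h₀(1−φ₀) ⇒ h = h₀·(1−φ₀)/(1−φ)
h = 0.021 × (1 − 0.66)/(1 − 0.1615) = 0.021 × 0.4055 = 0.0085 km

0.009 km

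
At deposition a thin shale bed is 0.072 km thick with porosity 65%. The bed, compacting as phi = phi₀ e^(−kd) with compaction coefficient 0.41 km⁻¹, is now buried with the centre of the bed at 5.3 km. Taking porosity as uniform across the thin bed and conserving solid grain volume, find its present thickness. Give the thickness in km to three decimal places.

0.027 km

Porosity at 5.3 km: phi = 0.65·exp(−0.41×5.3) = 0.0740
Solid-volume conservation: h(1−phi) = h₀(1−phi₀) ⇒ h = h₀·(1−phi₀)/(1−phi)
h = 0.072 × (1 − 0.65)/(1 − 0.0740) = 0.072 × 0.3780 = 0.0272 km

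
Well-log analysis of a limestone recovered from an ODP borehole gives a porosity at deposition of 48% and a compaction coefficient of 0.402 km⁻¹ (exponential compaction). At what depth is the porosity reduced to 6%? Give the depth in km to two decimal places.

Invert Athy's law: z = ln(n₀/n) / k
z = ln(0.48/0.06) / 0.402 = ln(8) / 0.402 = 2.0794 / 0.402 = 5.173 km

5.17 km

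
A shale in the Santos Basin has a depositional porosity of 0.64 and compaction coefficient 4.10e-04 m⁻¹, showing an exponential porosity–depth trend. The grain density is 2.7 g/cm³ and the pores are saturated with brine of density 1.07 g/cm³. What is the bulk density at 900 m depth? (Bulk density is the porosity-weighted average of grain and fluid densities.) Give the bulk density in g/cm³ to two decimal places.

1.98 g/cm³

Working in km (1 km = 1000 m; c in km⁻¹ = c in m⁻¹ × 1000):
Porosity at depth: phi = 0.64·exp(−0.41×0.9) = 0.64×0.6914 = 0.4425
Bulk density: ρ_b = (1−phi)ρ_g + phi·ρ_f = 0.5575×2.7 + 0.4425×1.07
       = 1.505 + 0.473 = 1.979 g/cm³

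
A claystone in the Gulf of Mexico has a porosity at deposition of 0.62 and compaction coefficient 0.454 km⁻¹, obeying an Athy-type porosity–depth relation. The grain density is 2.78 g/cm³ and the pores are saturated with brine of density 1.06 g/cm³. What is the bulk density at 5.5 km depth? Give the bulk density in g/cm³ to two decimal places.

2.69 g/cm³

Porosity at depth: φ = 0.62·exp(−0.454×5.5) = 0.62×0.0823 = 0.0510
Bulk density: ρ_b = (1−φ)ρ_g + φ·ρ_f = 0.9490×2.78 + 0.0510×1.06
       = 2.638 + 0.054 = 2.692 g/cm³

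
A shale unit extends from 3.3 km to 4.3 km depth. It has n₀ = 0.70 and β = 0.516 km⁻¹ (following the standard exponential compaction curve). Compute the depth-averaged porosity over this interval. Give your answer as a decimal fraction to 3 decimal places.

0.100

⟨n⟩ = (1/(d₂−d₁)) ∫ n₀ e^(−βd) dd = n₀·(e^(−β·d₁) − e^(−β·d₂)) / (β·(d₂−d₁))
e^(−0.516×3.3) = 0.1822; e^(−0.516×4.3) = 0.1087
⟨n⟩ = 0.7 × (0.1822 − 0.1087) / (0.516 × 1) = 0.7 × 0.1423 = 0.0996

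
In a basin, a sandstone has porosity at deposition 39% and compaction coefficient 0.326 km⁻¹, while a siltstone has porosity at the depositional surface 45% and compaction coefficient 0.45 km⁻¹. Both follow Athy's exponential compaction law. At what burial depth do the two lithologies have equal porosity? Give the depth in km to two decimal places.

1.15 km

Set φ₀ₐ e^(−βₐd) = φ₀ᵦ e^(−βᵦd) ⇒ ln(φ₀ₐ/φ₀ᵦ) = (βₐ − βᵦ)·d
d = ln(0.39/0.45) / (0.326 − 0.45) = -0.1431 / -0.124 = 1.154 km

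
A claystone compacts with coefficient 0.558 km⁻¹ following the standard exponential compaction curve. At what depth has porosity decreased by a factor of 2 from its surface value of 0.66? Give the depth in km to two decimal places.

1.24 km

φ/φ₀ = 1/2 ⇒ exp(−k·z) = 1/2 ⇒ z = ln(2) / k
z = 0.6931 / 0.558 = 1.242 km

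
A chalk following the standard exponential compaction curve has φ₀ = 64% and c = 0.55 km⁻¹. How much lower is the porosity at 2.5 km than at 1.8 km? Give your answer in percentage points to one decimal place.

7.6 percentage points

φ(1.8) = 0.64·e^(−0.55×1.8) = 0.2378
φ(2.5) = 0.64·e^(−0.55×2.5) = 0.1618
Δφ = 0.2378 − 0.1618 = 0.0760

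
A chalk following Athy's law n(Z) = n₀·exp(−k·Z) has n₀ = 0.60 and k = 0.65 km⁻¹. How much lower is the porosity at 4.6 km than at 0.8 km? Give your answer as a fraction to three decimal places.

n(0.8) = 0.6·e^(−0.65×0.8) = 0.3567
n(4.6) = 0.6·e^(−0.65×4.6) = 0.0302
Δn = 0.3567 − 0.0302 = 0.3265

0.327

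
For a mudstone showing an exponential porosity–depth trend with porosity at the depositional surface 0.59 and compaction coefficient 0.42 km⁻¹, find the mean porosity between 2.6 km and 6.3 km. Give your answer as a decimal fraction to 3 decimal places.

0.100

⟨φ⟩ = (1/(z₂−z₁)) ∫ φ₀ e^(−kz) dz = φ₀·(e^(−k·z₁) − e^(−k·z₂)) / (k·(z₂−z₁))
e^(−0.42×2.6) = 0.3355; e^(−0.42×6.3) = 0.0709
⟨φ⟩ = 0.59 × (0.3355 − 0.0709) / (0.42 × 3.7) = 0.59 × 0.1703 = 0.1005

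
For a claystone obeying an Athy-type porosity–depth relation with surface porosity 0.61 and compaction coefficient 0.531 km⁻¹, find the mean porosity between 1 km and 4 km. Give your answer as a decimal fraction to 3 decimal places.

0.179

⟨φ⟩ = (1/(Z₂−Z₁)) ∫ φ₀ e^(−cZ) dZ = φ₀·(e^(−c·Z₁) − e^(−c·Z₂)) / (c·(Z₂−Z₁))
e^(−0.531×1) = 0.5880; e^(−0.531×4) = 0.1196
⟨φ⟩ = 0.61 × (0.5880 − 0.1196) / (0.531 × 3) = 0.61 × 0.2941 = 0.1794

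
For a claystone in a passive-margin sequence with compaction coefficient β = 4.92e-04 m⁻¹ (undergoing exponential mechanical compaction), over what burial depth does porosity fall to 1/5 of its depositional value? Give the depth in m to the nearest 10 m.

3270 m

Working in km (1 km = 1000 m; β in km⁻¹ = β in m⁻¹ × 1000):
n/n₀ = 1/5 ⇒ exp(−β·z) = 1/5 ⇒ z = ln(5) / β
z = 1.6094 / 0.492 = 3.271 km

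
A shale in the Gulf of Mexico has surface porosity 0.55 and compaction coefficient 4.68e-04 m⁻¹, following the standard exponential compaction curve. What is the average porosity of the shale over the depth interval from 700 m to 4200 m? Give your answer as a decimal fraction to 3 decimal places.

Working in km (1 km = 1000 m; k in km⁻¹ = k in m⁻¹ × 1000):
⟨φ⟩ = (1/(d₂−d₁)) ∫ φ₀ e^(−kd) dd = φ₀·(e^(−k·d₁) − e^(−k·d₂)) / (k·(d₂−d₁))
e^(−0.468×0.7) = 0.7207; e^(−0.468×4.2) = 0.1401
⟨φ⟩ = 0.55 × (0.7207 − 0.1401) / (0.468 × 3.5) = 0.55 × 0.3544 = 0.1949

0.195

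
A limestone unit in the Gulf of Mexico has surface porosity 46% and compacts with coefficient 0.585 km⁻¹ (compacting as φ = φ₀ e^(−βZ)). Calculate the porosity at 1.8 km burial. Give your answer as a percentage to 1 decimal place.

φ = φ₀·exp(−β·Z) = 0.46 × exp(−0.585 × 1.8) = 0.46 × exp(−1.053)
  = 0.46 × 0.3489 = 0.1605

16.0%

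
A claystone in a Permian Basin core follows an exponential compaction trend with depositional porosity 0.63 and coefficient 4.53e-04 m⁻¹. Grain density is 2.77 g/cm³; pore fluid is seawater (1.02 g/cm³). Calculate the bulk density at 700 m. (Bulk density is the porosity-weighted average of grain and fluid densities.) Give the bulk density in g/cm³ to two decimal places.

1.97 g/cm³

Working in km (1 km = 1000 m; c in km⁻¹ = c in m⁻¹ × 1000):
Porosity at depth: phi = 0.63·exp(−0.453×0.7) = 0.63×0.7283 = 0.4588
Bulk density: ρ_b = (1−phi)ρ_g + phi·ρ_f = 0.5412×2.77 + 0.4588×1.02
       = 1.499 + 0.468 = 1.967 g/cm³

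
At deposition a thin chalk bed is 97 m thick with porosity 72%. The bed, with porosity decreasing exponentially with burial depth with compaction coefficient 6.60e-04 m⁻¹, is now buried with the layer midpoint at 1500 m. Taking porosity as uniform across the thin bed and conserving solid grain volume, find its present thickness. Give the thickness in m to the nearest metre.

Working in km (1 km = 1000 m; k in km⁻¹ = k in m⁻¹ × 1000):
Porosity at 1.5 km: n = 0.72·exp(−0.66×1.5) = 0.2675
Solid-volume conservation: h(1−n) = h₀(1−n₀) ⇒ h = h₀·(1−n₀)/(1−n)
h = 0.097 × (1 − 0.72)/(1 − 0.2675) = 0.097 × 0.3823 = 0.0371 km

37 m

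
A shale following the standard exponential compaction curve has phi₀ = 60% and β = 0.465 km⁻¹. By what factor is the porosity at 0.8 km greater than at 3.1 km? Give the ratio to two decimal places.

2.91

phi(z₁)/phi(z₂) = e^(−β·z₁)/e^(−β·z₂) = e^{β(z₂−z₁)}
= exp(0.465 × 2.3) = exp(1.069) = 2.9139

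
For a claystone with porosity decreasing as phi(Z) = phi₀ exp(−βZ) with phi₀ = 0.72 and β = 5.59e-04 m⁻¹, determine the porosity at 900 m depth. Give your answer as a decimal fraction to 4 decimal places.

Working in km (1 km = 1000 m; β in km⁻¹ = β in m⁻¹ × 1000):
phi = phi₀·exp(−β·Z) = 0.72 × exp(−0.559 × 0.9) = 0.72 × exp(−0.5031)
  = 0.72 × 0.6047 = 0.4354

0.4354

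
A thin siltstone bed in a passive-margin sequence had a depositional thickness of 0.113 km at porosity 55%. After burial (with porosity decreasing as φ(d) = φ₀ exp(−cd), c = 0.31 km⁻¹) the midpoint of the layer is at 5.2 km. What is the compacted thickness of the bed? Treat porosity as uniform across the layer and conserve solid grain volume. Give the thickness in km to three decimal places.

0.057 km

Porosity at 5.2 km: φ = 0.55·exp(−0.31×5.2) = 0.1097
Solid-volume conservation: h(1−φ) = h₀(1−φ₀) ⇒ h = h₀·(1−φ₀)/(1−φ)
h = 0.113 × (1 − 0.55)/(1 − 0.1097) = 0.113 × 0.5055 = 0.0571 km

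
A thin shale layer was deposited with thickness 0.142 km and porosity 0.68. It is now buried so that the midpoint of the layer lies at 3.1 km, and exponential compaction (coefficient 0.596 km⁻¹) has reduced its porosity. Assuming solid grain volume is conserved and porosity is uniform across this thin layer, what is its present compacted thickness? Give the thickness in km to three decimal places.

0.051 km

Porosity at 3.1 km: n = 0.68·exp(−0.596×3.1) = 0.1072
Solid-volume conservation: h(1−n) = h₀(1−n₀) ⇒ h = h₀·(1−n₀)/(1−n)
h = 0.142 × (1 − 0.68)/(1 − 0.1072) = 0.142 × 0.3584 = 0.0509 km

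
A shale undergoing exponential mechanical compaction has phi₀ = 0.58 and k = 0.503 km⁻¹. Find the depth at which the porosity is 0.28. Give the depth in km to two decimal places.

1.45 km

Invert Athy's law: d = ln(phi₀/phi) / k
d = ln(0.58/0.28) / 0.503 = ln(2.071) / 0.503 = 0.7282 / 0.503 = 1.448 km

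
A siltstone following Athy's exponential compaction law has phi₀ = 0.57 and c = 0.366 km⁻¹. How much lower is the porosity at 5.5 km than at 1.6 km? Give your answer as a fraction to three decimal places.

0.241

phi(1.6) = 0.57·e^(−0.366×1.6) = 0.3174
phi(5.5) = 0.57·e^(−0.366×5.5) = 0.0761
Δphi = 0.3174 − 0.0761 = 0.2412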